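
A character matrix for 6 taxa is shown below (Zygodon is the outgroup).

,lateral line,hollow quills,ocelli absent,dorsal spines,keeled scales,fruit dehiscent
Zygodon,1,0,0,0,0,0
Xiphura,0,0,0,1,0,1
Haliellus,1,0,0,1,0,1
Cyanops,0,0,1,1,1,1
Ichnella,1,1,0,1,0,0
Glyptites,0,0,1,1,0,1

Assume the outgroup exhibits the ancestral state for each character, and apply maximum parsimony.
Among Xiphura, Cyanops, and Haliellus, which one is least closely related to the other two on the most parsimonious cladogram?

Haliellus

Character polarity is set by the outgroup: the derived state is whichever differs from the outgroup's state, so for lateral line the derived state is '0', and for the remaining characters it is '1'.
Only Cyanops, Glyptites, and Xiphura show the derived state '0' for lateral line, supporting them as a clade.
hollow quills: derived state '1' in Ichnella only — an autapomorphy, so it tells us nothing about relationships among taxa.
ocelli absent (derived state '1') is shared by Cyanops and Glyptites — a synapomorphy uniting that clade.
All ingroup taxa share the derived state '1' for dorsal spines; it defines the ingroup but does not resolve relationships within it.
keeled scales: derived state '1' in Cyanops only — an autapomorphy, so it tells us nothing about relationships among taxa.
fruit dehiscent: derived state '1' in Cyanops, Glyptites, Haliellus, and Xiphura only — synapomorphy for {Cyanops, Glyptites, Haliellus, Xiphura}.
Most parsimonious ingroup topology: (((Xiphura,(Cyanops,Glyptites)),Haliellus),Ichnella).
Xiphura and Cyanops share a more recent common ancestor with each other than either does with Haliellus, so Haliellus is the least closely related of the three.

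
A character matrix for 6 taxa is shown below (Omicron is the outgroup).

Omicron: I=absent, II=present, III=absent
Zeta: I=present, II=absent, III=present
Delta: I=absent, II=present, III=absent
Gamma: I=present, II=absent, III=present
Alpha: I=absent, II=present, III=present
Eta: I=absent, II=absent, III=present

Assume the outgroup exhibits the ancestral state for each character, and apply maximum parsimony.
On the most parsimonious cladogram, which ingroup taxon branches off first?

Character polarity is set by the outgroup: the derived state is whichever differs from the outgroup's state, so for II the derived state is 'absent', and for the remaining characters it is 'present'.
I: derived state 'present' in Gamma and Zeta only — synapomorphy for {Gamma, Zeta}.
II: derived state 'absent' in Eta, Gamma, and Zeta only — synapomorphy for {Eta, Gamma, Zeta}.
III (derived state 'present') is shared by Alpha, Eta, Gamma, and Zeta — a synapomorphy uniting that clade.
Most parsimonious ingroup topology: ((((Zeta,Gamma),Eta),Alpha),Delta).
Delta is sister to the clade containing all other ingroup taxa, so it is the earliest-diverging (most basal) ingroup lineage.

Delta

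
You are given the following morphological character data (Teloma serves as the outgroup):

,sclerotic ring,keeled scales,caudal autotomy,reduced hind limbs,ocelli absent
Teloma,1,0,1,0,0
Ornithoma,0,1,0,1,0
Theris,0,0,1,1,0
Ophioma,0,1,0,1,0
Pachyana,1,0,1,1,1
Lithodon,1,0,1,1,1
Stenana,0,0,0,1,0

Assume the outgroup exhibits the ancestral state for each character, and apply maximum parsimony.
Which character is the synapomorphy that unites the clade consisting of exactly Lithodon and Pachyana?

ocelli absent

Character polarity is set by the outgroup: the derived state is whichever differs from the outgroup's state, so for sclerotic ring, caudal autotomy the derived state is '0', and for the remaining characters it is '1'.
sclerotic ring: derived state '0' in Ophioma, Ornithoma, Stenana, and Theris only — synapomorphy for {Ophioma, Ornithoma, Stenana, Theris}.
keeled scales (derived state '1') is shared by Ophioma and Ornithoma — a synapomorphy uniting that clade.
caudal autotomy: derived state '0' in Ophioma, Ornithoma, and Stenana only — synapomorphy for {Ophioma, Ornithoma, Stenana}.
reduced hind limbs (derived state '1') is shared by all ingroup taxa — unites the whole ingroup.
ocelli absent (derived state '1') is shared by Lithodon and Pachyana — a synapomorphy uniting that clade.
Most parsimonious ingroup topology: ((((Ornithoma,Ophioma),Stenana),Theris),(Pachyana,Lithodon)).
The clade {Lithodon, Pachyana} is supported by ocelli absent: its derived state '1' occurs in exactly those taxa and in no other taxon (including the outgroup).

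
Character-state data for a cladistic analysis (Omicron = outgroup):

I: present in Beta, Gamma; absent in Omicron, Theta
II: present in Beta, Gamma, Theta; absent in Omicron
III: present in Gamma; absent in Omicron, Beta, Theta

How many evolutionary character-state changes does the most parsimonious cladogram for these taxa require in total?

3

The outgroup has state 'absent' for every character, so 'present' is the derived state throughout.
I (derived state 'present') is shared by Beta and Gamma — a synapomorphy uniting that clade.
All ingroup taxa share the derived state 'present' for II; it defines the ingroup but does not resolve relationships within it.
III: derived state 'present' in Gamma only — an autapomorphy, so it tells us nothing about relationships among taxa.
Most parsimonious ingroup topology: ((Beta,Gamma),Theta).
Changes per character on this tree: I: 1; II: 1; III: 1.
Total = 3.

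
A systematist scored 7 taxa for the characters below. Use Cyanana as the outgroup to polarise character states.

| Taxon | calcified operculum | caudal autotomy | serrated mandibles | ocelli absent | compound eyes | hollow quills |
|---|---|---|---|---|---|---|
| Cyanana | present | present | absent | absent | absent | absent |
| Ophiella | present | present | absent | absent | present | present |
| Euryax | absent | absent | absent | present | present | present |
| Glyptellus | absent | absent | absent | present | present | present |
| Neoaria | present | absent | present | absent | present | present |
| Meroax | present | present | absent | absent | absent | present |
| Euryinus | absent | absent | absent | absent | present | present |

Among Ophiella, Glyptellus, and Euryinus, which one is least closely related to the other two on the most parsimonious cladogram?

Character polarity is set by the outgroup: the derived state is whichever differs from the outgroup's state, so for calcified operculum, caudal autotomy the derived state is 'absent', and for the remaining characters it is 'present'.
Only Euryax, Euryinus, and Glyptellus show the derived state 'absent' for calcified operculum, supporting them as a clade.
Only Euryax, Euryinus, Glyptellus, and Neoaria show the derived state 'absent' for caudal autotomy, supporting them as a clade.
serrated mandibles (derived state 'present') is unique to Neoaria (autapomorphy; uninformative for grouping).
ocelli absent: derived state 'present' in Euryax and Glyptellus only — synapomorphy for {Euryax, Glyptellus}.
compound eyes: derived state 'present' in Euryax, Euryinus, Glyptellus, Neoaria, and Ophiella only — synapomorphy for {Euryax, Euryinus, Glyptellus, Neoaria, Ophiella}.
hollow quills (derived state 'present') is shared by all ingroup taxa — unites the whole ingroup.
Most parsimonious ingroup topology: ((Ophiella,(((Euryax,Glyptellus),Euryinus),Neoaria)),Meroax).
Euryinus and Glyptellus share a more recent common ancestor with each other than either does with Ophiella, so Ophiella is the least closely related of the three.

Ophiella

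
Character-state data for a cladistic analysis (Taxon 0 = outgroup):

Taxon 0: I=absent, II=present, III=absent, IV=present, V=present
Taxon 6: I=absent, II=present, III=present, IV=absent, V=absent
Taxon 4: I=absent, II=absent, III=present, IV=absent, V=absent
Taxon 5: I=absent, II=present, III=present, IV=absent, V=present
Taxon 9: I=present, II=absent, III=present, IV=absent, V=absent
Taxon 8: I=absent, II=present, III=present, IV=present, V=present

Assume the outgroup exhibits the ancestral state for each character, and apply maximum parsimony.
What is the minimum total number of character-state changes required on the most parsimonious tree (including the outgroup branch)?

5

Character polarity is set by the outgroup: the derived state is whichever differs from the outgroup's state, so for II, IV, V the derived state is 'absent', and for the remaining characters it is 'present'.
I (derived state 'present') is unique to Taxon 9 (autapomorphy; uninformative for grouping).
Only Taxon 4 and Taxon 9 show the derived state 'absent' for II, supporting them as a clade.
All ingroup taxa share the derived state 'present' for III; it defines the ingroup but does not resolve relationships within it.
IV (derived state 'absent') is shared by Taxon 4, Taxon 5, Taxon 6, and Taxon 9 — a synapomorphy uniting that clade.
V: derived state 'absent' in Taxon 4, Taxon 6, and Taxon 9 only — synapomorphy for {Taxon 4, Taxon 6, Taxon 9}.
Most parsimonious ingroup topology: (((Taxon 6,(Taxon 4,Taxon 9)),Taxon 5),Taxon 8).
Changes per character on this tree: I: 1; II: 1; III: 1; IV: 1; V: 1.
Total = 5.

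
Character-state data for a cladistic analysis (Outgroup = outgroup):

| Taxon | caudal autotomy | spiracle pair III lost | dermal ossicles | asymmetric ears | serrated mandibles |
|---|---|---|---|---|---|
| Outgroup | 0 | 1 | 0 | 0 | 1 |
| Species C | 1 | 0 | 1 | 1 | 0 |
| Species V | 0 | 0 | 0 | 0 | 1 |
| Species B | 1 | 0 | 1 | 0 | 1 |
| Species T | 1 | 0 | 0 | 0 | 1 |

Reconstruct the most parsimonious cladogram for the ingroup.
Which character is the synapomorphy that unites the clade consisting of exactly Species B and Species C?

dermal ossicles

Character polarity is set by the outgroup: the derived state is whichever differs from the outgroup's state, so for spiracle pair III lost, serrated mandibles the derived state is '0', and for the remaining characters it is '1'.
Only Species B, Species C, and Species T show the derived state '1' for caudal autotomy, supporting them as a clade.
spiracle pair III lost (derived state '0') is shared by all ingroup taxa — unites the whole ingroup.
Only Species B and Species C show the derived state '1' for dermal ossicles, supporting them as a clade.
asymmetric ears: derived state '1' in Species C only — an autapomorphy, so it tells us nothing about relationships among taxa.
serrated mandibles: derived state '0' in Species C only — an autapomorphy, so it tells us nothing about relationships among taxa.
Most parsimonious ingroup topology: (((Species C,Species B),Species T),Species V).
The clade {Species B, Species C} is supported by dermal ossicles: its derived state '1' occurs in exactly those taxa and in no other taxon (including the outgroup).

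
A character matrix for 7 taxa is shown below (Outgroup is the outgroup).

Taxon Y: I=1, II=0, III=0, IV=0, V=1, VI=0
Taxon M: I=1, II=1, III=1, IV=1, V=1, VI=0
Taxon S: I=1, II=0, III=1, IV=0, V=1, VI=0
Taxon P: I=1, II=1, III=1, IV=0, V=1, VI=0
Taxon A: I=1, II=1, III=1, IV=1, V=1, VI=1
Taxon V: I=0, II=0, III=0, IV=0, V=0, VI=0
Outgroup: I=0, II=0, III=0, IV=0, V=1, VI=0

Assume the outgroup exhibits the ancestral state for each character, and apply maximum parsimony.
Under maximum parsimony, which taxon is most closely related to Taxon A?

Character polarity is set by the outgroup: the derived state is whichever differs from the outgroup's state, so for V the derived state is '0', and for the remaining characters it is '1'.
I (derived state '1') is shared by Taxon A, Taxon M, Taxon P, Taxon S, and Taxon Y — a synapomorphy uniting that clade.
II: derived state '1' in Taxon A, Taxon M, and Taxon P only — synapomorphy for {Taxon A, Taxon M, Taxon P}.
Only Taxon A, Taxon M, Taxon P, and Taxon S show the derived state '1' for III, supporting them as a clade.
IV: derived state '1' in Taxon A and Taxon M only — synapomorphy for {Taxon A, Taxon M}.
V (derived state '0') is unique to Taxon V (autapomorphy; uninformative for grouping).
VI: derived state '1' in Taxon A only — an autapomorphy, so it tells us nothing about relationships among taxa.
Most parsimonious ingroup topology: (((Taxon S,((Taxon A,Taxon M),Taxon P)),Taxon Y),Taxon V).
Taxon A and Taxon M form a cherry on this tree, so they are sister taxa.

Taxon M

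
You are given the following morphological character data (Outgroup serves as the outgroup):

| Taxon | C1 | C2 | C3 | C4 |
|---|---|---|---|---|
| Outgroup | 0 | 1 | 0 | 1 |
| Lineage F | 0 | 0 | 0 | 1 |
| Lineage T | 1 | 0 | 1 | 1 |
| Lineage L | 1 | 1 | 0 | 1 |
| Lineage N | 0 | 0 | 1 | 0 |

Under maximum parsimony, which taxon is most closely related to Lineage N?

Character polarity is set by the outgroup: the derived state is whichever differs from the outgroup's state, so for C2, C4 the derived state is '0', and for the remaining characters it is '1'.
C1 (state '1') occurs in Lineage L and Lineage T but conflicts with the nesting implied by the other characters — most parsimoniously interpreted as homoplasy.
C2: derived state '0' in Lineage F, Lineage N, and Lineage T only — synapomorphy for {Lineage F, Lineage N, Lineage T}.
C3 (derived state '1') is shared by Lineage N and Lineage T — a synapomorphy uniting that clade.
C4 (derived state '0') is unique to Lineage N (autapomorphy; uninformative for grouping).
Most parsimonious ingroup topology: ((Lineage F,(Lineage T,Lineage N)),Lineage L).
Lineage N and Lineage T form a cherry on this tree, so they are sister taxa.

Lineage T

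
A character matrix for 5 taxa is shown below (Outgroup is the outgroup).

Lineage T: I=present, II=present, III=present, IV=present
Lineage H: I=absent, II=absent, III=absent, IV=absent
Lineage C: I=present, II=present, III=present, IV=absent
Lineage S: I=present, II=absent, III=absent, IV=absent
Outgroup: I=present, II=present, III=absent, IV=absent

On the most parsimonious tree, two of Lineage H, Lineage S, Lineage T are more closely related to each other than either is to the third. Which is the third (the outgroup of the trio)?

Lineage T

Character polarity is set by the outgroup: the derived state is whichever differs from the outgroup's state, so for I, II the derived state is 'absent', and for the remaining characters it is 'present'.
I (derived state 'absent') is unique to Lineage H (autapomorphy; uninformative for grouping).
II (derived state 'absent') is shared by Lineage H and Lineage S — a synapomorphy uniting that clade.
III: derived state 'present' in Lineage C and Lineage T only — synapomorphy for {Lineage C, Lineage T}.
IV: derived state 'present' in Lineage T only — an autapomorphy, so it tells us nothing about relationships among taxa.
Most parsimonious ingroup topology: ((Lineage C,Lineage T),(Lineage S,Lineage H)).
Lineage H and Lineage S share a more recent common ancestor with each other than either does with Lineage T, so Lineage T is the least closely related of the three.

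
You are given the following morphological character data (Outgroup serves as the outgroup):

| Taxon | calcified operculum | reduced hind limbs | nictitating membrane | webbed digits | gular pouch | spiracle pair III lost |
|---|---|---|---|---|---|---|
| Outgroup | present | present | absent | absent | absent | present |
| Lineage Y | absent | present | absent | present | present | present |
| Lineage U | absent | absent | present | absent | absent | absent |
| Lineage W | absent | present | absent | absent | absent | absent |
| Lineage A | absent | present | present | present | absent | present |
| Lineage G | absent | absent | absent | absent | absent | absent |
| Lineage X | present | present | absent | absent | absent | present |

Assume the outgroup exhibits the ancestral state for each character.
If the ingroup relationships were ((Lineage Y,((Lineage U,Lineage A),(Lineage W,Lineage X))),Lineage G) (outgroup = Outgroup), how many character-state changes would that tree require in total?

11

Map each character onto ((Lineage Y,((Lineage U,Lineage A),(Lineage W,Lineage X))),Lineage G) (rooted by Outgroup) and count the minimum state changes it requires (Fitch parsimony):
calcified operculum: 2; reduced hind limbs: 2; nictitating membrane: 1; webbed digits: 2; gular pouch: 1; spiracle pair III lost: 3.
Total tree length = 11.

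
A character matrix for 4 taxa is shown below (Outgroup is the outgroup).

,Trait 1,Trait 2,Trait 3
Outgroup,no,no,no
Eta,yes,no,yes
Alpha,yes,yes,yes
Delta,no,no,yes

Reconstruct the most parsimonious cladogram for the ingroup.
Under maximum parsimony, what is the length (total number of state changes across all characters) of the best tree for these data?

3

The outgroup has state 'no' for every character, so 'yes' is the derived state throughout.
Trait 1: derived state 'yes' in Alpha and Eta only — synapomorphy for {Alpha, Eta}.
Trait 2: derived state 'yes' in Alpha only — an autapomorphy, so it tells us nothing about relationships among taxa.
Trait 3 (derived state 'yes') is shared by all ingroup taxa — unites the whole ingroup.
Most parsimonious ingroup topology: ((Eta,Alpha),Delta).
Changes per character on this tree: Trait 1: 1; Trait 2: 1; Trait 3: 1.
Total = 3.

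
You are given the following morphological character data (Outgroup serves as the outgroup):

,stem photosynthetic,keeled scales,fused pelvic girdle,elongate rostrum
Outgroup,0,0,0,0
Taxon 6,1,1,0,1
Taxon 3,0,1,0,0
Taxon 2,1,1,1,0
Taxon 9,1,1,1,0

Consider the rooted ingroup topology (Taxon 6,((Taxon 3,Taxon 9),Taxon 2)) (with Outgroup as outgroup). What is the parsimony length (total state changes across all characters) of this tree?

6

Map each character onto (Taxon 6,((Taxon 3,Taxon 9),Taxon 2)) (rooted by Outgroup) and count the minimum state changes it requires (Fitch parsimony):
stem photosynthetic: 2; keeled scales: 1; fused pelvic girdle: 2; elongate rostrum: 1.
Total tree length = 6.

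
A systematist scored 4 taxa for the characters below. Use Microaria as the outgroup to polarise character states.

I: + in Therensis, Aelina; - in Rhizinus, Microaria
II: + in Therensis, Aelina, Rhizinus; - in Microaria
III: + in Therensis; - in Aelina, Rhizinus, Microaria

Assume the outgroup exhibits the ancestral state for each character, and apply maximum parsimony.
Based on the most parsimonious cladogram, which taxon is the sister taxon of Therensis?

The outgroup has state '-' for every character, so '+' is the derived state throughout.
Only Aelina and Therensis show the derived state '+' for I, supporting them as a clade.
II (derived state '+') is shared by all ingroup taxa — unites the whole ingroup.
III: derived state '+' in Therensis only — an autapomorphy, so it tells us nothing about relationships among taxa.
Most parsimonious ingroup topology: (Rhizinus,(Aelina,Therensis)).
Therensis and Aelina form a cherry on this tree, so they are sister taxa.

Aelina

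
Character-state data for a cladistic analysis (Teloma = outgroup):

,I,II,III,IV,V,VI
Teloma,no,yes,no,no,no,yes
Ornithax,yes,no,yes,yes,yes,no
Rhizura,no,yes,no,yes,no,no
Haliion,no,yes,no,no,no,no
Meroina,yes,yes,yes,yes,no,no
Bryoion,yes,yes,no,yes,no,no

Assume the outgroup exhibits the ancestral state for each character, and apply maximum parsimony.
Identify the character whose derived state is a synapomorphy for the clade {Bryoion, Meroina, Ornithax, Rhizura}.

IV

Character polarity is set by the outgroup: the derived state is whichever differs from the outgroup's state, so for II, VI the derived state is 'no', and for the remaining characters it is 'yes'.
I: derived state 'yes' in Bryoion, Meroina, and Ornithax only — synapomorphy for {Bryoion, Meroina, Ornithax}.
II (derived state 'no') is unique to Ornithax (autapomorphy; uninformative for grouping).
III: derived state 'yes' in Meroina and Ornithax only — synapomorphy for {Meroina, Ornithax}.
IV: derived state 'yes' in Bryoion, Meroina, Ornithax, and Rhizura only — synapomorphy for {Bryoion, Meroina, Ornithax, Rhizura}.
V (derived state 'yes') is unique to Ornithax (autapomorphy; uninformative for grouping).
VI (derived state 'no') is shared by all ingroup taxa — unites the whole ingroup.
Most parsimonious ingroup topology: ((((Ornithax,Meroina),Bryoion),Rhizura),Haliion).
The clade {Bryoion, Meroina, Ornithax, Rhizura} is supported by IV: its derived state 'yes' occurs in exactly those taxa and in no other taxon (including the outgroup).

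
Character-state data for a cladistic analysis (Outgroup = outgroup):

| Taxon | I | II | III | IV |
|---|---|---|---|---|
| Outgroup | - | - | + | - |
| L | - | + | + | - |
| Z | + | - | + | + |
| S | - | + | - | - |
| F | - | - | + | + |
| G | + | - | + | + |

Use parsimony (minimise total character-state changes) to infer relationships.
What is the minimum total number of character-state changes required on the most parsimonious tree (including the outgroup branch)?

Character polarity is set by the outgroup: the derived state is whichever differs from the outgroup's state, so for III the derived state is '-', and for the remaining characters it is '+'.
Only G and Z show the derived state '+' for I, supporting them as a clade.
II: derived state '+' in L and S only — synapomorphy for {L, S}.
III: derived state '-' in S only — an autapomorphy, so it tells us nothing about relationships among taxa.
IV: derived state '+' in F, G, and Z only — synapomorphy for {F, G, Z}.
Most parsimonious ingroup topology: (((Z,G),F),(S,L)).
Changes per character on this tree: I: 1; II: 1; III: 1; IV: 1.
Total = 4.

4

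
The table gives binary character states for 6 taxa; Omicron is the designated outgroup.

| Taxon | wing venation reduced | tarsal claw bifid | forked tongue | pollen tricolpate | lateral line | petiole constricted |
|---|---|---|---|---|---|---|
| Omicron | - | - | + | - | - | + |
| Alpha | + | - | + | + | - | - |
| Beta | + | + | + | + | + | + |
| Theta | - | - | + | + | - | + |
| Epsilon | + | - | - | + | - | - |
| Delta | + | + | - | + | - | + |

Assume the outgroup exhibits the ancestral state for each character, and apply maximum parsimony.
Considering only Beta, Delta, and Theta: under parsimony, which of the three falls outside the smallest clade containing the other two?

Theta

Character polarity is set by the outgroup: the derived state is whichever differs from the outgroup's state, so for forked tongue, petiole constricted the derived state is '-', and for the remaining characters it is '+'.
wing venation reduced (derived state '+') is shared by Alpha, Beta, Delta, and Epsilon — a synapomorphy uniting that clade.
tarsal claw bifid: derived state '+' in Beta and Delta only — synapomorphy for {Beta, Delta}.
forked tongue groups Delta and Epsilon, which is incompatible with the clades supported by the remaining characters; treating it as convergent (homoplasy) costs fewer steps than any alternative tree.
All ingroup taxa share the derived state '+' for pollen tricolpate; it defines the ingroup but does not resolve relationships within it.
lateral line: derived state '+' in Beta only — an autapomorphy, so it tells us nothing about relationships among taxa.
petiole constricted (derived state '-') is shared by Alpha and Epsilon — a synapomorphy uniting that clade.
Most parsimonious ingroup topology: (((Alpha,Epsilon),(Beta,Delta)),Theta).
Beta and Delta share a more recent common ancestor with each other than either does with Theta, so Theta is the least closely related of the three.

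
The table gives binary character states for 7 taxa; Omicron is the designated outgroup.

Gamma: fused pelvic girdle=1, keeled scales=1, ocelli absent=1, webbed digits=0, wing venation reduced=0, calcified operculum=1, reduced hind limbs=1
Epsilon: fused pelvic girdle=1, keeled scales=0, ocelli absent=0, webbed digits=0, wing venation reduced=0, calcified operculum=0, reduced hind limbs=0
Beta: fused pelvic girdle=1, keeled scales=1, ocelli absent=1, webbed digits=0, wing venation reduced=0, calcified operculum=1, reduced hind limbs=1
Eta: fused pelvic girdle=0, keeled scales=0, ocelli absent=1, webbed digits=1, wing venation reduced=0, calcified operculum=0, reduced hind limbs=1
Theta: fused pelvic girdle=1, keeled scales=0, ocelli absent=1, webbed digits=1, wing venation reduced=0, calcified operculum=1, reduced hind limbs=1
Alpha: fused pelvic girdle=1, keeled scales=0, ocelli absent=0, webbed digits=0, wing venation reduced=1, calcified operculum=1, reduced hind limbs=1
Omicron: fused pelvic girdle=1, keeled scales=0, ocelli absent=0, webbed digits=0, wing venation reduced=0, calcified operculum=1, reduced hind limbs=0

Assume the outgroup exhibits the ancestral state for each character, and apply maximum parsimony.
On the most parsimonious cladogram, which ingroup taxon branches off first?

Character polarity is set by the outgroup: the derived state is whichever differs from the outgroup's state, so for fused pelvic girdle, calcified operculum the derived state is '0', and for the remaining characters it is '1'.
fused pelvic girdle (derived state '0') is unique to Eta (autapomorphy; uninformative for grouping).
keeled scales: derived state '1' in Beta and Gamma only — synapomorphy for {Beta, Gamma}.
ocelli absent (derived state '1') is shared by Beta, Eta, Gamma, and Theta — a synapomorphy uniting that clade.
webbed digits: derived state '1' in Eta and Theta only — synapomorphy for {Eta, Theta}.
wing venation reduced (derived state '1') is unique to Alpha (autapomorphy; uninformative for grouping).
calcified operculum (state '0') occurs in Epsilon and Eta but conflicts with the nesting implied by the other characters — most parsimoniously interpreted as homoplasy.
reduced hind limbs (derived state '1') is shared by Alpha, Beta, Eta, Gamma, and Theta — a synapomorphy uniting that clade.
Most parsimonious ingroup topology: ((((Eta,Theta),(Beta,Gamma)),Alpha),Epsilon).
Epsilon is sister to the clade containing all other ingroup taxa, so it is the earliest-diverging (most basal) ingroup lineage.

Epsilon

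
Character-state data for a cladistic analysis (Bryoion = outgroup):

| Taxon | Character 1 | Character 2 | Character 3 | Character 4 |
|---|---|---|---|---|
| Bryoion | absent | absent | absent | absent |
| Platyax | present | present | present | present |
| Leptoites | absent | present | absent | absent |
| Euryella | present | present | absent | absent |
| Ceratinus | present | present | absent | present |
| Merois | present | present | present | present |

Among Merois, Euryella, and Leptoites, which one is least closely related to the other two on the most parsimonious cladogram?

The outgroup has state 'absent' for every character, so 'present' is the derived state throughout.
Character 1: derived state 'present' in Ceratinus, Euryella, Merois, and Platyax only — synapomorphy for {Ceratinus, Euryella, Merois, Platyax}.
All ingroup taxa share the derived state 'present' for Character 2; it defines the ingroup but does not resolve relationships within it.
Only Merois and Platyax show the derived state 'present' for Character 3, supporting them as a clade.
Only Ceratinus, Merois, and Platyax show the derived state 'present' for Character 4, supporting them as a clade.
Most parsimonious ingroup topology: ((((Platyax,Merois),Ceratinus),Euryella),Leptoites).
Euryella and Merois share a more recent common ancestor with each other than either does with Leptoites, so Leptoites is the least closely related of the three.

Leptoites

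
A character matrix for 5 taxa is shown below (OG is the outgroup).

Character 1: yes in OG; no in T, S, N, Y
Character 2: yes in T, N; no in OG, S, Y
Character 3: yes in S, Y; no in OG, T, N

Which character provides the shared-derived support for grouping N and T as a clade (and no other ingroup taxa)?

Character 2

Character polarity is set by the outgroup: the derived state is whichever differs from the outgroup's state, so for Character 1 the derived state is 'no', and for the remaining characters it is 'yes'.
Character 1 (derived state 'no') is shared by all ingroup taxa — unites the whole ingroup.
Character 2: derived state 'yes' in N and T only — synapomorphy for {N, T}.
Character 3 (derived state 'yes') is shared by S and Y — a synapomorphy uniting that clade.
Most parsimonious ingroup topology: ((T,N),(S,Y)).
The clade {N, T} is supported by Character 2: its derived state 'yes' occurs in exactly those taxa and in no other taxon (including the outgroup).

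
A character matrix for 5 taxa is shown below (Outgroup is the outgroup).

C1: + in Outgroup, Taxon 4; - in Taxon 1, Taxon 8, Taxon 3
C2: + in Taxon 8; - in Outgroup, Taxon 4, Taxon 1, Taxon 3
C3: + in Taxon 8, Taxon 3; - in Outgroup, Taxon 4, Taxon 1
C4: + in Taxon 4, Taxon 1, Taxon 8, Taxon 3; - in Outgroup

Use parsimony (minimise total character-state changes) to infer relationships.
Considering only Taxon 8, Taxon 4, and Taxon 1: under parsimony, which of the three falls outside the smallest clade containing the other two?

Taxon 4

Character polarity is set by the outgroup: the derived state is whichever differs from the outgroup's state, so for C1 the derived state is '-', and for the remaining characters it is '+'.
C1: derived state '-' in Taxon 1, Taxon 3, and Taxon 8 only — synapomorphy for {Taxon 1, Taxon 3, Taxon 8}.
C2 (derived state '+') is unique to Taxon 8 (autapomorphy; uninformative for grouping).
C3 (derived state '+') is shared by Taxon 3 and Taxon 8 — a synapomorphy uniting that clade.
C4 (derived state '+') is shared by all ingroup taxa — unites the whole ingroup.
Most parsimonious ingroup topology: (Taxon 4,(Taxon 1,(Taxon 8,Taxon 3))).
Taxon 1 and Taxon 8 share a more recent common ancestor with each other than either does with Taxon 4, so Taxon 4 is the least closely related of the three.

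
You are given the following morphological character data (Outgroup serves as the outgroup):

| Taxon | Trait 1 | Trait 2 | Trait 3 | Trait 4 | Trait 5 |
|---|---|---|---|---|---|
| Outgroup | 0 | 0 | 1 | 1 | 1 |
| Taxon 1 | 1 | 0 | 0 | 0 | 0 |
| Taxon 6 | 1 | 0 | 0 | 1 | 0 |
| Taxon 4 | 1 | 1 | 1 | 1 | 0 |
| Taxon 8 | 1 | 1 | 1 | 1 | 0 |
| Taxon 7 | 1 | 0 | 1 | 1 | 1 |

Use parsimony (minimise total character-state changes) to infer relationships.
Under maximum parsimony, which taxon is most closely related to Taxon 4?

Taxon 8

Character polarity is set by the outgroup: the derived state is whichever differs from the outgroup's state, so for Trait 3, Trait 4, Trait 5 the derived state is '0', and for the remaining characters it is '1'.
All ingroup taxa share the derived state '1' for Trait 1; it defines the ingroup but does not resolve relationships within it.
Only Taxon 4 and Taxon 8 show the derived state '1' for Trait 2, supporting them as a clade.
Only Taxon 1 and Taxon 6 show the derived state '0' for Trait 3, supporting them as a clade.
Trait 4: derived state '0' in Taxon 1 only — an autapomorphy, so it tells us nothing about relationships among taxa.
Trait 5 (derived state '0') is shared by Taxon 1, Taxon 4, Taxon 6, and Taxon 8 — a synapomorphy uniting that clade.
Most parsimonious ingroup topology: (((Taxon 1,Taxon 6),(Taxon 4,Taxon 8)),Taxon 7).
Taxon 4 and Taxon 8 form a cherry on this tree, so they are sister taxa.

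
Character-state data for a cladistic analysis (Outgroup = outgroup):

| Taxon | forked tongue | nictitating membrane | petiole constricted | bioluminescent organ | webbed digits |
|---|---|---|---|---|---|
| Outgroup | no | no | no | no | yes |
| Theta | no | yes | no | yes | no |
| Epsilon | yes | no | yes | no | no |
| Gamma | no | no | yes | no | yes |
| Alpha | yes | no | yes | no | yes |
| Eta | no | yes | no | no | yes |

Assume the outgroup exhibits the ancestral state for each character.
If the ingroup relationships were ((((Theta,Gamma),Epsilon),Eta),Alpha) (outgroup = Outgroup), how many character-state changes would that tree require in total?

Map each character onto ((((Theta,Gamma),Epsilon),Eta),Alpha) (rooted by Outgroup) and count the minimum state changes it requires (Fitch parsimony):
forked tongue: 2; nictitating membrane: 2; petiole constricted: 3; bioluminescent organ: 1; webbed digits: 2.
Total tree length = 10.

10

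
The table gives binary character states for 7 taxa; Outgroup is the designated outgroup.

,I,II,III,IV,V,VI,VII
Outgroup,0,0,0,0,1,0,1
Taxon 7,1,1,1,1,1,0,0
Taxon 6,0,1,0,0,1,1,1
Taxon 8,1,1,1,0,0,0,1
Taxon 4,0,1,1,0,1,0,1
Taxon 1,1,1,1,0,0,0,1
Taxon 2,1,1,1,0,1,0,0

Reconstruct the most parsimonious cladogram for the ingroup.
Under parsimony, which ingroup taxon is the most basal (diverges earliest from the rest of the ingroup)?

Taxon 6

Character polarity is set by the outgroup: the derived state is whichever differs from the outgroup's state, so for V, VII the derived state is '0', and for the remaining characters it is '1'.
I (derived state '1') is shared by Taxon 1, Taxon 2, Taxon 7, and Taxon 8 — a synapomorphy uniting that clade.
All ingroup taxa share the derived state '1' for II; it defines the ingroup but does not resolve relationships within it.
Only Taxon 1, Taxon 2, Taxon 4, Taxon 7, and Taxon 8 show the derived state '1' for III, supporting them as a clade.
IV: derived state '1' in Taxon 7 only — an autapomorphy, so it tells us nothing about relationships among taxa.
V (derived state '0') is shared by Taxon 1 and Taxon 8 — a synapomorphy uniting that clade.
VI (derived state '1') is unique to Taxon 6 (autapomorphy; uninformative for grouping).
Only Taxon 2 and Taxon 7 show the derived state '0' for VII, supporting them as a clade.
Most parsimonious ingroup topology: ((((Taxon 7,Taxon 2),(Taxon 8,Taxon 1)),Taxon 4),Taxon 6).
Taxon 6 is sister to the clade containing all other ingroup taxa, so it is the earliest-diverging (most basal) ingroup lineage.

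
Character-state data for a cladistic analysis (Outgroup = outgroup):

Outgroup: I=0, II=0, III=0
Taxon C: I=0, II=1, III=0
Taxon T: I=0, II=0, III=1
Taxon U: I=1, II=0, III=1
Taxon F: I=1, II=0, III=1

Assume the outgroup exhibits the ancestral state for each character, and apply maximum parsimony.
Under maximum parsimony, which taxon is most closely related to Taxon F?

Taxon U

The outgroup has state '0' for every character, so '1' is the derived state throughout.
I (derived state '1') is shared by Taxon F and Taxon U — a synapomorphy uniting that clade.
II: derived state '1' in Taxon C only — an autapomorphy, so it tells us nothing about relationships among taxa.
III: derived state '1' in Taxon F, Taxon T, and Taxon U only — synapomorphy for {Taxon F, Taxon T, Taxon U}.
Most parsimonious ingroup topology: (Taxon C,(Taxon T,(Taxon U,Taxon F))).
Taxon F and Taxon U form a cherry on this tree, so they are sister taxa.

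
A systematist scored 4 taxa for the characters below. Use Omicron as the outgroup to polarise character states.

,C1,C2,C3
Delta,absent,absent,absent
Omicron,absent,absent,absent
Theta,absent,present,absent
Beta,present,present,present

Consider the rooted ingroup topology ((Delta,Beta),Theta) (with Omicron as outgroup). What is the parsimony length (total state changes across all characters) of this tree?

4

Map each character onto ((Delta,Beta),Theta) (rooted by Omicron) and count the minimum state changes it requires (Fitch parsimony):
C1: 1; C2: 2; C3: 1.
Total tree length = 4.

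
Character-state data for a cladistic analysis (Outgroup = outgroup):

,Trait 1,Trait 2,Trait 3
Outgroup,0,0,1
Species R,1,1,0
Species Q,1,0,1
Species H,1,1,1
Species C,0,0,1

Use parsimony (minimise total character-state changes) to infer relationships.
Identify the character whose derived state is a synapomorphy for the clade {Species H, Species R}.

Trait 2

Character polarity is set by the outgroup: the derived state is whichever differs from the outgroup's state, so for Trait 3 the derived state is '0', and for the remaining characters it is '1'.
Trait 1: derived state '1' in Species H, Species Q, and Species R only — synapomorphy for {Species H, Species Q, Species R}.
Trait 2 (derived state '1') is shared by Species H and Species R — a synapomorphy uniting that clade.
Trait 3: derived state '0' in Species R only — an autapomorphy, so it tells us nothing about relationships among taxa.
Most parsimonious ingroup topology: (((Species R,Species H),Species Q),Species C).
The clade {Species H, Species R} is supported by Trait 2: its derived state '1' occurs in exactly those taxa and in no other taxon (including the outgroup).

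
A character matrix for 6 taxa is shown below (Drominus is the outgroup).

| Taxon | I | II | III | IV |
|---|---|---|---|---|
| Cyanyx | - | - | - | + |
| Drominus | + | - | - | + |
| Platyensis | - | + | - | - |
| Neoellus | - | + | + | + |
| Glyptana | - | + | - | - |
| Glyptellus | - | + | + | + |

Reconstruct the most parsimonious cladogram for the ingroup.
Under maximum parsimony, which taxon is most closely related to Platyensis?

Glyptana

Character polarity is set by the outgroup: the derived state is whichever differs from the outgroup's state, so for I, IV the derived state is '-', and for the remaining characters it is '+'.
I (derived state '-') is shared by all ingroup taxa — unites the whole ingroup.
II (derived state '+') is shared by Glyptana, Glyptellus, Neoellus, and Platyensis — a synapomorphy uniting that clade.
III (derived state '+') is shared by Glyptellus and Neoellus — a synapomorphy uniting that clade.
IV (derived state '-') is shared by Glyptana and Platyensis — a synapomorphy uniting that clade.
Most parsimonious ingroup topology: (Cyanyx,((Neoellus,Glyptellus),(Glyptana,Platyensis))).
Platyensis and Glyptana form a cherry on this tree, so they are sister taxa.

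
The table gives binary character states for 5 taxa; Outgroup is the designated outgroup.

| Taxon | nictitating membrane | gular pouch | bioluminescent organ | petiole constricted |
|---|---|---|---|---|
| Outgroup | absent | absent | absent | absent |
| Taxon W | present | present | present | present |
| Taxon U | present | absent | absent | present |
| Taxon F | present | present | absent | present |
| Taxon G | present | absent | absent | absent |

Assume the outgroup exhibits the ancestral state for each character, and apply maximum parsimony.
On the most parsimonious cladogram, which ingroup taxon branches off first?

Taxon G

The outgroup has state 'absent' for every character, so 'present' is the derived state throughout.
All ingroup taxa share the derived state 'present' for nictitating membrane; it defines the ingroup but does not resolve relationships within it.
Only Taxon F and Taxon W show the derived state 'present' for gular pouch, supporting them as a clade.
bioluminescent organ: derived state 'present' in Taxon W only — an autapomorphy, so it tells us nothing about relationships among taxa.
petiole constricted (derived state 'present') is shared by Taxon F, Taxon U, and Taxon W — a synapomorphy uniting that clade.
Most parsimonious ingroup topology: (((Taxon W,Taxon F),Taxon U),Taxon G).
Taxon G is sister to the clade containing all other ingroup taxa, so it is the earliest-diverging (most basal) ingroup lineage.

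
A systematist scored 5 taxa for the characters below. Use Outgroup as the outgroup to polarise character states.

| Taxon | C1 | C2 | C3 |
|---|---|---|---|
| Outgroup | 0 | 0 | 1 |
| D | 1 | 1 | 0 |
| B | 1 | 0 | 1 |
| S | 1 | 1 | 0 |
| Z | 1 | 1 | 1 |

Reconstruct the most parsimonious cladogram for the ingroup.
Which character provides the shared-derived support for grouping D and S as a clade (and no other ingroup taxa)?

Character polarity is set by the outgroup: the derived state is whichever differs from the outgroup's state, so for C3 the derived state is '0', and for the remaining characters it is '1'.
C1 (derived state '1') is shared by all ingroup taxa — unites the whole ingroup.
Only D, S, and Z show the derived state '1' for C2, supporting them as a clade.
C3 (derived state '0') is shared by D and S — a synapomorphy uniting that clade.
Most parsimonious ingroup topology: (((D,S),Z),B).
The clade {D, S} is supported by C3: its derived state '0' occurs in exactly those taxa and in no other taxon (including the outgroup).

C3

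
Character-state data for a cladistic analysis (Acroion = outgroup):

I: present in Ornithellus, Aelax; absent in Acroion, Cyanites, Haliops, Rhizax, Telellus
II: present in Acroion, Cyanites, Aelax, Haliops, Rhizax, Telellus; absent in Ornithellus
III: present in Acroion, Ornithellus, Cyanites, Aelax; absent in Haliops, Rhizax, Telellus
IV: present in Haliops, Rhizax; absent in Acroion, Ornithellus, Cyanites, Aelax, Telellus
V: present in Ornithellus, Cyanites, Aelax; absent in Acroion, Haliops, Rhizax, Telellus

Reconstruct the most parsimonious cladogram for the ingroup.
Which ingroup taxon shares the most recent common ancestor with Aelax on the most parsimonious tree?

Character polarity is set by the outgroup: the derived state is whichever differs from the outgroup's state, so for II, III the derived state is 'absent', and for the remaining characters it is 'present'.
I (derived state 'present') is shared by Aelax and Ornithellus — a synapomorphy uniting that clade.
II: derived state 'absent' in Ornithellus only — an autapomorphy, so it tells us nothing about relationships among taxa.
III (derived state 'absent') is shared by Haliops, Rhizax, and Telellus — a synapomorphy uniting that clade.
Only Haliops and Rhizax show the derived state 'present' for IV, supporting them as a clade.
Only Aelax, Cyanites, and Ornithellus show the derived state 'present' for V, supporting them as a clade.
Most parsimonious ingroup topology: (((Ornithellus,Aelax),Cyanites),((Haliops,Rhizax),Telellus)).
Aelax and Ornithellus form a cherry on this tree, so they are sister taxa.

Ornithellus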